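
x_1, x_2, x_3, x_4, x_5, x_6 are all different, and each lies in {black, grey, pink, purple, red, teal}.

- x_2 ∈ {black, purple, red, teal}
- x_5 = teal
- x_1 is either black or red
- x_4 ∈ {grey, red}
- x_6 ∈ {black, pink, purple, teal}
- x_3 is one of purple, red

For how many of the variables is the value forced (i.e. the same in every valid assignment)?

3

x_5's domain is down to {teal}, so x_5 = teal. Strike teal from x_2, x_6.
Among the 5 still-open variables, grey fits only x_4 (and all 5 values in {black, grey, pink, purple, red} must be used), so x_4 = grey.
Among the 4 still-open variables, pink fits only x_6 (and all 4 values in {black, pink, purple, red} must be used), so x_6 = pink.
Determined: x_4=grey, x_5=teal, x_6=pink. The other variables each still have more than one consistent value. That makes 3.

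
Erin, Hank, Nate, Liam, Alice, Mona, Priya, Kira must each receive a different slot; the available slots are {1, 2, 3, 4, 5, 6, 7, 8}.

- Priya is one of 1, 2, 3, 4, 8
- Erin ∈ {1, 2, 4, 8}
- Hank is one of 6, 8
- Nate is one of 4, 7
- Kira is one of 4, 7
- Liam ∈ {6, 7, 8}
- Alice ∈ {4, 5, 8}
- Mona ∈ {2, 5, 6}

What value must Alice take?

The 8 variables together cover exactly {1, 2, 3, 4, 5, 6, 7, 8} — 8 values for 8 variables — and 3 appears only in Priya's list, so Priya = 3.
Among the 7 still-open variables, 1 fits only Erin (and all 7 values in {1, 2, 4, 5, 6, 7, 8} must be used), so Erin = 1.
The 6 still-open variables draw from only 6 values {2, 4, 5, 6, 7, 8}, so each is used; only Mona can be 2, hence Mona = 2.
The 5 still-open variables together cover exactly {4, 5, 6, 7, 8} — 5 values for 5 variables — and 5 appears only in Alice's list, so Alice = 5.

5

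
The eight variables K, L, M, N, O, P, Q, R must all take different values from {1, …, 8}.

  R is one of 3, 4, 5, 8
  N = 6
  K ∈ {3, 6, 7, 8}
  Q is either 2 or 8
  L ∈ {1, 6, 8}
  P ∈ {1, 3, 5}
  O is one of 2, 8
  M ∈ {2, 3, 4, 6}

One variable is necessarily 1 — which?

N has just one choice, so N = 6. So K, L, M can't be 6.
The 7 still-open variables draw from only 7 values {1, 2, 3, 4, 5, 7, 8}, so each is used; only K can be 7, hence K = 7.
The 2 variables O and Q are confined to {2, 8}, which locks those values in; drop them from L, M, R.
So 1 goes to L.

L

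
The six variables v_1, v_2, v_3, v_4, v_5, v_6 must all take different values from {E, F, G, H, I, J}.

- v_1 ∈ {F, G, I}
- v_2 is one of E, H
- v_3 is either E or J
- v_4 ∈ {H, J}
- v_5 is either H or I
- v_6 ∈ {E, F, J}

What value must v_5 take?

Among the 6 variables, G fits only v_1 (and all 6 values in {E, F, G, H, I, J} must be used), so v_1 = G.
Among the 5 still-open variables, F fits only v_6 (and all 5 values in {E, F, H, I, J} must be used), so v_6 = F.
The 4 still-open variables together cover exactly {E, H, I, J} — 4 values for 4 variables — and I appears only in v_5's list, so v_5 = I.

I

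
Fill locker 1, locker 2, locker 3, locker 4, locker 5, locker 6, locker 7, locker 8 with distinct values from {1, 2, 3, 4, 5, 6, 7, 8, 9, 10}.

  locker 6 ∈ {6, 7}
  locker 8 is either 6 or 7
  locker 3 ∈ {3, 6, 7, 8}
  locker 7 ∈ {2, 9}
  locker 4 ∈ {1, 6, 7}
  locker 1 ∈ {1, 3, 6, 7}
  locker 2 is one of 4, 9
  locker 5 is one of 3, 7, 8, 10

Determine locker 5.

locker 6 and locker 8 share exactly the 2 values {6, 7}; by pigeonhole those values go to them, so strike 6, 7 from locker 1, locker 3, locker 4, locker 5.
locker 4's domain is down to {1}, so locker 4 = 1. Eliminate 1 elsewhere: locker 1.
That leaves locker 1 = 3. So locker 3, locker 5 can't be 3.
locker 3 must be 8 (only option left). Eliminate 8 elsewhere: locker 5.
So locker 5 = 10.

10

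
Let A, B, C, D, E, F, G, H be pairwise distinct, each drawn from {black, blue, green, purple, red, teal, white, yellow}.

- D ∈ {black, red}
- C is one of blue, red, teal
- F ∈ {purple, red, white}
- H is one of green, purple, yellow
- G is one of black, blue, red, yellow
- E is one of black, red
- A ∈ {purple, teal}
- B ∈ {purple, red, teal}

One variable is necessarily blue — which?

C

The 8 variables draw from only 8 values {black, blue, green, purple, red, teal, white, yellow}, so each is used; only H can be green, hence H = green.
The 7 still-open variables draw from only 7 values {black, blue, purple, red, teal, white, yellow}, so each is used; only F can be white, hence F = white.
The 6 still-open variables draw from only 6 values {black, blue, purple, red, teal, yellow}, so each is used; only G can be yellow, hence G = yellow.
Among the 5 still-open variables, blue fits only C (and all 5 values in {black, blue, purple, red, teal} must be used), so C = blue.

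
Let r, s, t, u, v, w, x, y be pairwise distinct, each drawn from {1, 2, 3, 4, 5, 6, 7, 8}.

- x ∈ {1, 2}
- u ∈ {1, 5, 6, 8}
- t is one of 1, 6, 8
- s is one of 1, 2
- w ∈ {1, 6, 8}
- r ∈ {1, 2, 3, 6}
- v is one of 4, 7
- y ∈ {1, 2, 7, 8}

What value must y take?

7

The 8 variables draw from only 8 values {1, 2, 3, 4, 5, 6, 7, 8}, so each is used; only r can be 3, hence r = 3.
The 7 still-open variables together cover exactly {1, 2, 4, 5, 6, 7, 8} — 7 values for 7 variables — and 4 appears only in v's list, so v = 4.
The 6 still-open variables draw from only 6 values {1, 2, 5, 6, 7, 8}, so each is used; only u can be 5, hence u = 5.
Among the 5 still-open variables, 7 fits only y (and all 5 values in {1, 2, 6, 7, 8} must be used), so y = 7.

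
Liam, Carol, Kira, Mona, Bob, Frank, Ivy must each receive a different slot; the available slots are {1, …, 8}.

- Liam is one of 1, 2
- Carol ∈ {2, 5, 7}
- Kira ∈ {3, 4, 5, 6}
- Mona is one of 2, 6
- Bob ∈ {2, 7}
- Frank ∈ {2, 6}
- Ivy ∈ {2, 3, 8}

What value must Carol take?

5

The 2 variables Mona and Frank are confined to {2, 6}, which locks those values in; drop them from Liam, Carol, Kira, Bob, Ivy.
Liam's domain is down to {1}, so Liam = 1.
That leaves Bob = 7. Eliminate 7 elsewhere: Carol.
So Carol = 5.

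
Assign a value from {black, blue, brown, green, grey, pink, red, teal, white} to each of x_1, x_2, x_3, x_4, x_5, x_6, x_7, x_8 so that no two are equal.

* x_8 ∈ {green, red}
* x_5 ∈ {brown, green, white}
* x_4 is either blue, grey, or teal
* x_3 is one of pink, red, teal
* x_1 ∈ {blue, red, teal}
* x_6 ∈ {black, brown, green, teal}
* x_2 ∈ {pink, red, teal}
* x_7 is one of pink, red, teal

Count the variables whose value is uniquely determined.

x_2, x_3, x_7 between them cover only {pink, red, teal} — a naked triple. Remove those values from x_1, x_4, x_6, x_8.
x_1's domain is down to {blue}, so x_1 = blue. So x_4 can't be blue.
x_4 has just one choice, so x_4 = grey.
That leaves x_8 = green. So x_5, x_6 can't be green.
Determined: x_1=blue, x_4=grey, x_8=green. The other variables each still have more than one consistent value. That makes 3.

3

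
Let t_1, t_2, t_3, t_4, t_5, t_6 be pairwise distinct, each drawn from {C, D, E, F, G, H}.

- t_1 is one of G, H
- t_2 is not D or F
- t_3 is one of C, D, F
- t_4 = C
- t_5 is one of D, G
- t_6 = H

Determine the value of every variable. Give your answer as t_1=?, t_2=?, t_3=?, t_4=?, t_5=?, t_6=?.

t_4's domain is down to {C}, so t_4 = C. Remove C from t_2, t_3.
t_6 must be H (only option left). Eliminate H elsewhere: t_1, t_2.
t_1's domain is down to {G}, so t_1 = G. So t_2, t_5 can't be G.
t_2's domain is down to {E}, so t_2 = E.
t_5 has just one choice, so t_5 = D. Eliminate D elsewhere: t_3.
t_3 must be F (only option left).

t_1=G, t_2=E, t_3=F, t_4=C, t_5=D, t_6=H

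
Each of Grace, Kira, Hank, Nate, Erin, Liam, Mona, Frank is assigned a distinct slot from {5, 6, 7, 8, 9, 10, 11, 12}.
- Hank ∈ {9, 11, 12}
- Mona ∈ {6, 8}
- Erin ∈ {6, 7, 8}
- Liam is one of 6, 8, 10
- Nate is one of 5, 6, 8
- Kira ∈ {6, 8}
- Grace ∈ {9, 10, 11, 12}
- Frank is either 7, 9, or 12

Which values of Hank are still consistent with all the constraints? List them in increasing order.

Among the 8 variables, 5 fits only Nate (and all 8 values in {5, 6, 7, 8, 9, 10, 11, 12} must be used), so Nate = 5.
The 2 variables Kira and Mona are confined to {6, 8}, which locks those values in; drop them from Erin, Liam.
Erin must be 7 (only option left). Strike 7 from Frank.
That leaves Liam = 10. Strike 10 from Grace.
No further eliminations apply; Hank can still be any of 9, 11, 12.

9, 11, 12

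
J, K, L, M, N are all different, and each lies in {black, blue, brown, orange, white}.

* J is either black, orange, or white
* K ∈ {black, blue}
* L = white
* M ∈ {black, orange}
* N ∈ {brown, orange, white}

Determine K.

L's domain is down to {white}, so L = white. Remove white from J, N.
The 4 still-open variables draw from only 4 values {black, blue, brown, orange}, so each is used; only K can be blue, hence K = blue.

blue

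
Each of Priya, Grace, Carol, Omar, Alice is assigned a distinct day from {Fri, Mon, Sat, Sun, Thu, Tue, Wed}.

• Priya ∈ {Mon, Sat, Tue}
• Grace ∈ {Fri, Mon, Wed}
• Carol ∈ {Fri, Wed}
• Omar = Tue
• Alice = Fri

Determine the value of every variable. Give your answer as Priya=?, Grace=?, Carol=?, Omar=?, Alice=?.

Priya=Sat, Grace=Mon, Carol=Wed, Omar=Tue, Alice=Fri

Omar has just one choice, so Omar = Tue. Eliminate Tue elsewhere: Priya.
Alice has just one choice, so Alice = Fri. So Grace, Carol can't be Fri.
That leaves Carol = Wed. Eliminate Wed elsewhere: Grace.
Grace must be Mon (only option left). So Priya can't be Mon.
Priya has just one choice, so Priya = Sat.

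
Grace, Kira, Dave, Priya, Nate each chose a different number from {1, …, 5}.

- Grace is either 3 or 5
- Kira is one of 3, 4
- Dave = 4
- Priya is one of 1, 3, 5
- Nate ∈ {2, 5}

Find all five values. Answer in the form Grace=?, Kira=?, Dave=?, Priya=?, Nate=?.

Grace=5, Kira=3, Dave=4, Priya=1, Nate=2

Dave has just one choice, so Dave = 4. Eliminate 4 elsewhere: Kira.
That leaves Kira = 3. So Grace, Priya can't be 3.
That leaves Grace = 5. So Priya, Nate can't be 5.
Priya's domain is down to {1}, so Priya = 1.
Nate has just one choice, so Nate = 2.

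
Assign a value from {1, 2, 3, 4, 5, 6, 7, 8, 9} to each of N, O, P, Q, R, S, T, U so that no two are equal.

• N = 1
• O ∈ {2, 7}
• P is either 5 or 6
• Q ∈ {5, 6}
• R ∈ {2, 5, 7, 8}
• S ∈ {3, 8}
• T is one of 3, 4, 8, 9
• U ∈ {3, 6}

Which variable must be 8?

S

N must be 1 (only option left).
P and Q share exactly the 2 values {5, 6}; by pigeonhole those values go to them, so strike 5, 6 from R, U.
U has just one choice, so U = 3. Strike 3 from S, T.
So 8 goes to S.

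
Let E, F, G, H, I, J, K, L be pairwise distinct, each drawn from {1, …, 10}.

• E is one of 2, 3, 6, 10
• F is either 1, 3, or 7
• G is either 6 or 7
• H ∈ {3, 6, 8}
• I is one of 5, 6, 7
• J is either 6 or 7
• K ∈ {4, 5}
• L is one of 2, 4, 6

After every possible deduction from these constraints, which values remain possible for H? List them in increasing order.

3, 8

The 2 variables G and J are confined to {6, 7}, which locks those values in; drop them from E, F, H, I, L.
I's domain is down to {5}, so I = 5. So K can't be 5.
K has just one choice, so K = 4. Remove 4 from L.
L must be 2 (only option left). Strike 2 from E.
No further eliminations apply; H can still be any of 3, 8.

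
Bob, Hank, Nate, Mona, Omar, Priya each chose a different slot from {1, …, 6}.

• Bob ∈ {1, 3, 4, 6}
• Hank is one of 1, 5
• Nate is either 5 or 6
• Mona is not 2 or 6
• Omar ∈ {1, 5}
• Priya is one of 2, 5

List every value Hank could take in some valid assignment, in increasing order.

1, 5

Among the 6 variables, 2 fits only Priya (and all 6 values in {1, 2, 3, 4, 5, 6} must be used), so Priya = 2.
The 2 variables Hank and Omar are confined to {1, 5}, which locks those values in; drop them from Bob, Nate, Mona.
Nate must be 6 (only option left). Eliminate 6 elsewhere: Bob.
No further eliminations apply; Hank can still be any of 1, 5.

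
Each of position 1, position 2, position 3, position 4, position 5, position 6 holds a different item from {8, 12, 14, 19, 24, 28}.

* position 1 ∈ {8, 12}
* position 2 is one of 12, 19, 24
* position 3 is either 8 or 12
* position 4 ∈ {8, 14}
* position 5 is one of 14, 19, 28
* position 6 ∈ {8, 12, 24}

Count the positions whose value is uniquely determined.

Among the 6 variables, 28 fits only position 5 (and all 6 values in {8, 12, 14, 19, 24, 28} must be used), so position 5 = 28.
Among the 5 still-open variables, 14 fits only position 4 (and all 5 values in {8, 12, 14, 19, 24} must be used), so position 4 = 14.
Among the 4 still-open variables, 19 fits only position 2 (and all 4 values in {8, 12, 19, 24} must be used), so position 2 = 19.
The 3 still-open variables draw from only 3 values {8, 12, 24}, so each is used; only position 6 can be 24, hence position 6 = 24.
Determined: position 2=19, position 4=14, position 5=28, position 6=24. The other positions each still have more than one consistent value. That makes 4.

4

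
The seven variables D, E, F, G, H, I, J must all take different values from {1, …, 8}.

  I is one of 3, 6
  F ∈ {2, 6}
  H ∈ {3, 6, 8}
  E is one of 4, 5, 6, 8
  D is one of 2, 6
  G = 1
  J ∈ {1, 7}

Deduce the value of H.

G must be 1 (only option left). So J can't be 1.
That leaves J = 7.
D and F between them cover only {2, 6} — a naked pair. Remove those values from E, H, I.
That leaves I = 3. Eliminate 3 elsewhere: H.
So H = 8.

8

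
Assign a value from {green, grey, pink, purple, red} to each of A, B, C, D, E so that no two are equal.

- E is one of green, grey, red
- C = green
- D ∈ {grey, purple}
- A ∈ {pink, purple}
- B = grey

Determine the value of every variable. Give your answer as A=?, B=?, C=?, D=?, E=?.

A=pink, B=grey, C=green, D=purple, E=red

B must be grey (only option left). Strike grey from D, E.
C's domain is down to {green}, so C = green. Strike green from E.
D must be purple (only option left). Eliminate purple elsewhere: A.
E has just one choice, so E = red.
That leaves A = pink.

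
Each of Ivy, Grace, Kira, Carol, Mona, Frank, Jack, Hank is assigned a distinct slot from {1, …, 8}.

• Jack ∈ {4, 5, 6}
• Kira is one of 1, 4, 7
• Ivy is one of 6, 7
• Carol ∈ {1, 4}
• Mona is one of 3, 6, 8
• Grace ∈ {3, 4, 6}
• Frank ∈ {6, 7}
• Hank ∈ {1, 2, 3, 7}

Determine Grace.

3

Among the 8 variables, 2 fits only Hank (and all 8 values in {1, 2, 3, 4, 5, 6, 7, 8} must be used), so Hank = 2.
The 7 still-open variables draw from only 7 values {1, 3, 4, 5, 6, 7, 8}, so each is used; only Jack can be 5, hence Jack = 5.
The 6 still-open variables draw from only 6 values {1, 3, 4, 6, 7, 8}, so each is used; only Mona can be 8, hence Mona = 8.
Among the 5 still-open variables, 3 fits only Grace (and all 5 values in {1, 3, 4, 6, 7} must be used), so Grace = 3.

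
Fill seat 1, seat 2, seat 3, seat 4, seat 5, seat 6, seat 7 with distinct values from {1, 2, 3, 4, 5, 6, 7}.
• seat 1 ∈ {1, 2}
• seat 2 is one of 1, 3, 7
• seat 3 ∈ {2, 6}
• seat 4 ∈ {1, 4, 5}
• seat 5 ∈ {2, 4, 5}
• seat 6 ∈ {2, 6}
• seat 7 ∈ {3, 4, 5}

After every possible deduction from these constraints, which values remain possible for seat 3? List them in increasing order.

2, 6

The 7 variables together cover exactly {1, 2, 3, 4, 5, 6, 7} — 7 values for 7 variables — and 7 appears only in seat 2's list, so seat 2 = 7.
The 6 still-open variables draw from only 6 values {1, 2, 3, 4, 5, 6}, so each is used; only seat 7 can be 3, hence seat 7 = 3.
The 2 variables seat 3 and seat 6 are confined to {2, 6}, which locks those values in; drop them from seat 1, seat 5.
seat 1's domain is down to {1}, so seat 1 = 1. Strike 1 from seat 4.
No further eliminations apply; seat 3 can still be any of 2, 6.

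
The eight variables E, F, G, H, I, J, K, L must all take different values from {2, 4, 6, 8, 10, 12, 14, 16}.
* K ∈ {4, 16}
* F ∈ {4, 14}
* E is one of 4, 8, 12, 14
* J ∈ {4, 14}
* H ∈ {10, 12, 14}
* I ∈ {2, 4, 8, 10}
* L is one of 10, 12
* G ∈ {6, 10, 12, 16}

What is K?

The 8 variables together cover exactly {2, 4, 6, 8, 10, 12, 14, 16} — 8 values for 8 variables — and 2 appears only in I's list, so I = 2.
The 7 still-open variables together cover exactly {4, 6, 8, 10, 12, 14, 16} — 7 values for 7 variables — and 6 appears only in G's list, so G = 6.
The 6 still-open variables draw from only 6 values {4, 8, 10, 12, 14, 16}, so each is used; only E can be 8, hence E = 8.
Among the 5 still-open variables, 16 fits only K (and all 5 values in {4, 10, 12, 14, 16} must be used), so K = 16.

16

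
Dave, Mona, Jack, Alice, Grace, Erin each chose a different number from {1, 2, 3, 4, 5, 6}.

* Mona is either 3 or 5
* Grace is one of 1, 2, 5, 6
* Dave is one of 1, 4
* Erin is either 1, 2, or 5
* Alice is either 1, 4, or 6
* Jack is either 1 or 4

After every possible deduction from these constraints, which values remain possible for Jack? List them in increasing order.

Among the 6 variables, 3 fits only Mona (and all 6 values in {1, 2, 3, 4, 5, 6} must be used), so Mona = 3.
Dave and Jack share exactly the 2 values {1, 4}; by pigeonhole those values go to them, so strike 1, 4 from Alice, Grace, Erin.
Alice must be 6 (only option left). Remove 6 from Grace.
No further eliminations apply; Jack can still be any of 1, 4.

1, 4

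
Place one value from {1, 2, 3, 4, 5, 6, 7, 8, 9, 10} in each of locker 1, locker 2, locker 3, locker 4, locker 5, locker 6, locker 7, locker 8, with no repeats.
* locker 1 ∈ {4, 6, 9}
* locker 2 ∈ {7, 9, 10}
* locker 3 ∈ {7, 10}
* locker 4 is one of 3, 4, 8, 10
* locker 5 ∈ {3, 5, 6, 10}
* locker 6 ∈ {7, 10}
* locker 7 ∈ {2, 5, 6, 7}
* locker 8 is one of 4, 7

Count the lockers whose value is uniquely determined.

3

The 2 variables locker 3 and locker 6 are confined to {7, 10}, which locks those values in; drop them from locker 2, locker 4, locker 5, locker 7, locker 8.
That leaves locker 2 = 9. So locker 1 can't be 9.
locker 8 must be 4 (only option left). Eliminate 4 elsewhere: locker 1, locker 4.
locker 1 must be 6 (only option left). So locker 5, locker 7 can't be 6.
Determined: locker 1=6, locker 2=9, locker 8=4. The other lockers each still have more than one consistent value. That makes 3.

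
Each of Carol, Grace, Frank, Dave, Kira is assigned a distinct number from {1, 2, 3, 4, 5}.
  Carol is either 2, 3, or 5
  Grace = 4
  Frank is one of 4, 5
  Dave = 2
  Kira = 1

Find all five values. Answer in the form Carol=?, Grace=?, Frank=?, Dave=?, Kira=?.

Carol=3, Grace=4, Frank=5, Dave=2, Kira=1

Grace's domain is down to {4}, so Grace = 4. Remove 4 from Frank.
Frank's domain is down to {5}, so Frank = 5. Eliminate 5 elsewhere: Carol.
Dave has just one choice, so Dave = 2. Remove 2 from Carol.
That leaves Kira = 1.
That leaves Carol = 3.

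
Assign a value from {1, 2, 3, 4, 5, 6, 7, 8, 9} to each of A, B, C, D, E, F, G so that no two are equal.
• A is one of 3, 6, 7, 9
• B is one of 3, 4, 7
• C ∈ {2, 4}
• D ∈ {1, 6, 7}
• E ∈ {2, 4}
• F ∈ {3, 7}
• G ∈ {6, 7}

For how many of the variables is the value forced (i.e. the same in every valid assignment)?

The 7 variables together cover exactly {1, 2, 3, 4, 6, 7, 9} — 7 values for 7 variables — and 1 appears only in D's list, so D = 1.
The 6 still-open variables draw from only 6 values {2, 3, 4, 6, 7, 9}, so each is used; only A can be 9, hence A = 9.
The 5 still-open variables draw from only 5 values {2, 3, 4, 6, 7}, so each is used; only G can be 6, hence G = 6.
The 2 variables C and E are confined to {2, 4}, which locks those values in; drop them from B.
Determined: A=9, D=1, G=6. The other variables each still have more than one consistent value. That makes 3.

3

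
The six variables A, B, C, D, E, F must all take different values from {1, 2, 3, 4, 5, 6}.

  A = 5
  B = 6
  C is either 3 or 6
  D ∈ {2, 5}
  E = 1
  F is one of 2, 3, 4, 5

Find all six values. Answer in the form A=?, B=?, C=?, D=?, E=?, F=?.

A has just one choice, so A = 5. Remove 5 from D, F.
That leaves B = 6. So C can't be 6.
C has just one choice, so C = 3. So F can't be 3.
That leaves D = 2. So F can't be 2.
E's domain is down to {1}, so E = 1.
F's domain is down to {4}, so F = 4.

A=5, B=6, C=3, D=2, E=1, F=4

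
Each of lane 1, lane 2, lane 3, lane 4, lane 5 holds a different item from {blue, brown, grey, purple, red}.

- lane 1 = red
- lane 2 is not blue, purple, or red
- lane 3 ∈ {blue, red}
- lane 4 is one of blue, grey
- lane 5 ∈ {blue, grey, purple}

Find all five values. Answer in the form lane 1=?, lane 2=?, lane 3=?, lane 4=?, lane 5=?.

lane 1=red, lane 2=brown, lane 3=blue, lane 4=grey, lane 5=purple

lane 1's domain is down to {red}, so lane 1 = red. Eliminate red elsewhere: lane 3.
lane 3's domain is down to {blue}, so lane 3 = blue. Eliminate blue elsewhere: lane 4, lane 5.
lane 4's domain is down to {grey}, so lane 4 = grey. Eliminate grey elsewhere: lane 2, lane 5.
lane 5's domain is down to {purple}, so lane 5 = purple.
lane 2's domain is down to {brown}, so lane 2 = brown.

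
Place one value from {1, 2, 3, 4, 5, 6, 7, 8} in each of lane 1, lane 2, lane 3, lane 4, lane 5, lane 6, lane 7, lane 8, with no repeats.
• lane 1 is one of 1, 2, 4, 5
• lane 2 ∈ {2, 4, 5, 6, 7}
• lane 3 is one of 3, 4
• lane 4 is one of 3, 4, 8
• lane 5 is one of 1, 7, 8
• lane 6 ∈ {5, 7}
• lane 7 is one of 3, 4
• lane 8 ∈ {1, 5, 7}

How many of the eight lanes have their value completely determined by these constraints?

3

Among the 8 variables, 6 fits only lane 2 (and all 8 values in {1, 2, 3, 4, 5, 6, 7, 8} must be used), so lane 2 = 6.
Among the 7 still-open variables, 2 fits only lane 1 (and all 7 values in {1, 2, 3, 4, 5, 7, 8} must be used), so lane 1 = 2.
The 2 variables lane 3 and lane 7 are confined to {3, 4}, which locks those values in; drop them from lane 4.
lane 4's domain is down to {8}, so lane 4 = 8. So lane 5 can't be 8.
Determined: lane 1=2, lane 2=6, lane 4=8. The other lanes each still have more than one consistent value. That makes 3.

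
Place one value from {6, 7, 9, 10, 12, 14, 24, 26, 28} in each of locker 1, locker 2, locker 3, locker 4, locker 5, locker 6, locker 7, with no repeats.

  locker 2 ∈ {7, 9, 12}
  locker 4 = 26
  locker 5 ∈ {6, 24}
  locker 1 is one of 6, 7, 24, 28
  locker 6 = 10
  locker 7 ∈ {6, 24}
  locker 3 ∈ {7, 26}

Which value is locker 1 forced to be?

locker 4's domain is down to {26}, so locker 4 = 26. Strike 26 from locker 3.
locker 6's domain is down to {10}, so locker 6 = 10.
That leaves locker 3 = 7. Remove 7 from locker 1, locker 2.
locker 5 and locker 7 between them cover only {6, 24} — a naked pair. Remove those values from locker 1.
So locker 1 = 28.

28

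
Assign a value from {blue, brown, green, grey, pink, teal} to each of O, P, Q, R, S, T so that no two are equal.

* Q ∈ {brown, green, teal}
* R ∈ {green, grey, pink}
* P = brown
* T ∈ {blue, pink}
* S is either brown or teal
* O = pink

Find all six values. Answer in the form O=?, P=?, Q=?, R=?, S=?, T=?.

O must be pink (only option left). Eliminate pink elsewhere: R, T.
That leaves P = brown. Eliminate brown elsewhere: Q, S.
S must be teal (only option left). Strike teal from Q.
T has just one choice, so T = blue.
Q must be green (only option left). Eliminate green elsewhere: R.
R must be grey (only option left).

O=pink, P=brown, Q=green, R=grey, S=teal, T=blue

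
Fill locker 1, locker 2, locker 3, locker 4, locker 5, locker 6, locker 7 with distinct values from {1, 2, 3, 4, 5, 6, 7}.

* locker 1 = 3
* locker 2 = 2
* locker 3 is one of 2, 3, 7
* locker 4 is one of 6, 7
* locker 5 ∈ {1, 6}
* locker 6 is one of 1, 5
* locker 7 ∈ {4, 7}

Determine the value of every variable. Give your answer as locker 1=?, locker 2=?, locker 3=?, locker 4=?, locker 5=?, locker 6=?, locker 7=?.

locker 1 has just one choice, so locker 1 = 3. Eliminate 3 elsewhere: locker 3.
locker 2's domain is down to {2}, so locker 2 = 2. Eliminate 2 elsewhere: locker 3.
That leaves locker 3 = 7. So locker 4, locker 7 can't be 7.
locker 4's domain is down to {6}, so locker 4 = 6. Eliminate 6 elsewhere: locker 5.
locker 5 must be 1 (only option left). So locker 6 can't be 1.
locker 6 must be 5 (only option left).
locker 7 must be 4 (only option left).

locker 1=3, locker 2=2, locker 3=7, locker 4=6, locker 5=1, locker 6=5, locker 7=4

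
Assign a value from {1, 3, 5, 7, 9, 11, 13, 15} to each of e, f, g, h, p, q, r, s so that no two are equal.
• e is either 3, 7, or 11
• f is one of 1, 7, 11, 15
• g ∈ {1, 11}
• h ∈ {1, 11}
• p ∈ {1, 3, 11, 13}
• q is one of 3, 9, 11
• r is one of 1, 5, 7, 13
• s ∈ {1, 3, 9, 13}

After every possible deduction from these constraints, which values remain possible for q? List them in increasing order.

Among the 8 variables, 5 fits only r (and all 8 values in {1, 3, 5, 7, 9, 11, 13, 15} must be used), so r = 5.
The 7 still-open variables draw from only 7 values {1, 3, 7, 9, 11, 13, 15}, so each is used; only f can be 15, hence f = 15.
Among the 6 still-open variables, 7 fits only e (and all 6 values in {1, 3, 7, 9, 11, 13} must be used), so e = 7.
The 2 variables g and h are confined to {1, 11}, which locks those values in; drop them from p, q, s.
No further eliminations apply; q can still be any of 3, 9.

3, 9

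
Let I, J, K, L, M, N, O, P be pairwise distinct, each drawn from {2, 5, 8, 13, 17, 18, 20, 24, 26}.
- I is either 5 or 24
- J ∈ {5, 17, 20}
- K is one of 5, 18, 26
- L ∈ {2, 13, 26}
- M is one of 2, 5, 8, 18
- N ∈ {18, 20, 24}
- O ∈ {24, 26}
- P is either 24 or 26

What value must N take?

The 2 variables O and P are confined to {24, 26}, which locks those values in; drop them from I, K, L, N.
I has just one choice, so I = 5. Remove 5 from J, K, M.
That leaves K = 18. Strike 18 from M, N.
So N = 20.

20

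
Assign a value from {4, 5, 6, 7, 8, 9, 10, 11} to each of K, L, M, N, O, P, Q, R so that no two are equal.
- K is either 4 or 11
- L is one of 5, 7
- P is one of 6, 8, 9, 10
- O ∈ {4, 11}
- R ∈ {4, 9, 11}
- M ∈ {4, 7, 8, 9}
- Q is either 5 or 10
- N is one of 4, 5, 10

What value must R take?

Among the 8 variables, 6 fits only P (and all 8 values in {4, 5, 6, 7, 8, 9, 10, 11} must be used), so P = 6.
The 7 still-open variables draw from only 7 values {4, 5, 7, 8, 9, 10, 11}, so each is used; only M can be 8, hence M = 8.
The 6 still-open variables together cover exactly {4, 5, 7, 9, 10, 11} — 6 values for 6 variables — and 7 appears only in L's list, so L = 7.
The 5 still-open variables together cover exactly {4, 5, 9, 10, 11} — 5 values for 5 variables — and 9 appears only in R's list, so R = 9.

9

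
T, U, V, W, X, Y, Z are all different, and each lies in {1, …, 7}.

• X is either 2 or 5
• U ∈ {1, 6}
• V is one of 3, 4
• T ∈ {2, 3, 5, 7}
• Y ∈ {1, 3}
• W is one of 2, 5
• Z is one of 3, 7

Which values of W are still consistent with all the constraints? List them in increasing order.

The 7 variables draw from only 7 values {1, 2, 3, 4, 5, 6, 7}, so each is used; only V can be 4, hence V = 4.
The 6 still-open variables draw from only 6 values {1, 2, 3, 5, 6, 7}, so each is used; only U can be 6, hence U = 6.
The 5 still-open variables together cover exactly {1, 2, 3, 5, 7} — 5 values for 5 variables — and 1 appears only in Y's list, so Y = 1.
W and X share exactly the 2 values {2, 5}; by pigeonhole those values go to them, so strike 2, 5 from T.
No further eliminations apply; W can still be any of 2, 5.

2, 5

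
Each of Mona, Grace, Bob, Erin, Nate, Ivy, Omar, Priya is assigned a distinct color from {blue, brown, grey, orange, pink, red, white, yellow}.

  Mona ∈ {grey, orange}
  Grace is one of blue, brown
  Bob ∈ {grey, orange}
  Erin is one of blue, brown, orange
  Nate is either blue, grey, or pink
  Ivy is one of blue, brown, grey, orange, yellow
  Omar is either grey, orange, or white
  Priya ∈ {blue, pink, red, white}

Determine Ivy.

The 8 variables together cover exactly {blue, brown, grey, orange, pink, red, white, yellow} — 8 values for 8 variables — and red appears only in Priya's list, so Priya = red.
The 7 still-open variables draw from only 7 values {blue, brown, grey, orange, pink, white, yellow}, so each is used; only Nate can be pink, hence Nate = pink.
The 6 still-open variables together cover exactly {blue, brown, grey, orange, white, yellow} — 6 values for 6 variables — and white appears only in Omar's list, so Omar = white.
The 5 still-open variables draw from only 5 values {blue, brown, grey, orange, yellow}, so each is used; only Ivy can be yellow, hence Ivy = yellow.

yellow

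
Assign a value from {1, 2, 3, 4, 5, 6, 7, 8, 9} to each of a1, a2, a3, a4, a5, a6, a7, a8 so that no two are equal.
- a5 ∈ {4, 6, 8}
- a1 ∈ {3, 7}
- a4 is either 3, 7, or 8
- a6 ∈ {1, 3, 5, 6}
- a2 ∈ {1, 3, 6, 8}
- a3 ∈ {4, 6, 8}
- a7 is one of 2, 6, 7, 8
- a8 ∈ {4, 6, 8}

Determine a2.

1

The 8 variables draw from only 8 values {1, 2, 3, 4, 5, 6, 7, 8}, so each is used; only a7 can be 2, hence a7 = 2.
The 7 still-open variables draw from only 7 values {1, 3, 4, 5, 6, 7, 8}, so each is used; only a6 can be 5, hence a6 = 5.
The 6 still-open variables together cover exactly {1, 3, 4, 6, 7, 8} — 6 values for 6 variables — and 1 appears only in a2's list, so a2 = 1.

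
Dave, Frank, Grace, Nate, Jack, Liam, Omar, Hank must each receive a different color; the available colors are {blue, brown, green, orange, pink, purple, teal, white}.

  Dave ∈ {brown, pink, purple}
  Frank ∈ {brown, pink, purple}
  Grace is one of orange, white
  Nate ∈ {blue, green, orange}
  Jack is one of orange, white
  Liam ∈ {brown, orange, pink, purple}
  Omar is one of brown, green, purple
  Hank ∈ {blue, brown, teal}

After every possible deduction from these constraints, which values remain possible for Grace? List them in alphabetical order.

The 8 variables draw from only 8 values {blue, brown, green, orange, pink, purple, teal, white}, so each is used; only Hank can be teal, hence Hank = teal.
The 7 still-open variables draw from only 7 values {blue, brown, green, orange, pink, purple, white}, so each is used; only Nate can be blue, hence Nate = blue.
The 6 still-open variables together cover exactly {brown, green, orange, pink, purple, white} — 6 values for 6 variables — and green appears only in Omar's list, so Omar = green.
Grace and Jack between them cover only {orange, white} — a naked pair. Remove those values from Liam.
No further eliminations apply; Grace can still be any of orange, white.

orange, white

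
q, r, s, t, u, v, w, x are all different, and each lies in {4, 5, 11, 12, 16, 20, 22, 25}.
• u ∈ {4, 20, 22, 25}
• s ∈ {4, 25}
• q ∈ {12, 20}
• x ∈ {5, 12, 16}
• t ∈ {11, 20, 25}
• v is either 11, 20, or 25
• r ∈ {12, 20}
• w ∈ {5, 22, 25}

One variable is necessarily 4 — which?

Among the 8 variables, 16 fits only x (and all 8 values in {4, 5, 11, 12, 16, 20, 22, 25} must be used), so x = 16.
The 7 still-open variables draw from only 7 values {4, 5, 11, 12, 20, 22, 25}, so each is used; only w can be 5, hence w = 5.
The 6 still-open variables draw from only 6 values {4, 11, 12, 20, 22, 25}, so each is used; only u can be 22, hence u = 22.
The 5 still-open variables draw from only 5 values {4, 11, 12, 20, 25}, so each is used; only s can be 4, hence s = 4.

s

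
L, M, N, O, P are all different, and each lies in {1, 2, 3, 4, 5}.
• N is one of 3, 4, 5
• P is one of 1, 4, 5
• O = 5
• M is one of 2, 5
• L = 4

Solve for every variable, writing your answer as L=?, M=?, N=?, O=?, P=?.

L has just one choice, so L = 4. Eliminate 4 elsewhere: N, P.
O's domain is down to {5}, so O = 5. Remove 5 from M, N, P.
P must be 1 (only option left).
That leaves M = 2.
N must be 3 (only option left).

L=4, M=2, N=3, O=5, P=1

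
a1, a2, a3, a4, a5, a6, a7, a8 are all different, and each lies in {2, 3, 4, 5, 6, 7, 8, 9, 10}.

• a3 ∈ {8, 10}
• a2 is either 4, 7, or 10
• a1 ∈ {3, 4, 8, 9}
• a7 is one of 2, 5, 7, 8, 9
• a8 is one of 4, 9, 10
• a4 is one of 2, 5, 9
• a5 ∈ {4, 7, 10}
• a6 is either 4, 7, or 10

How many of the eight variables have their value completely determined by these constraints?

3

The 8 variables together cover exactly {2, 3, 4, 5, 7, 8, 9, 10} — 8 values for 8 variables — and 3 appears only in a1's list, so a1 = 3.
a2, a5, a6 between them cover only {4, 7, 10} — a naked triple. Remove those values from a3, a7, a8.
a3's domain is down to {8}, so a3 = 8. Eliminate 8 elsewhere: a7.
That leaves a8 = 9. Remove 9 from a4, a7.
Determined: a1=3, a3=8, a8=9. The other variables each still have more than one consistent value. That makes 3.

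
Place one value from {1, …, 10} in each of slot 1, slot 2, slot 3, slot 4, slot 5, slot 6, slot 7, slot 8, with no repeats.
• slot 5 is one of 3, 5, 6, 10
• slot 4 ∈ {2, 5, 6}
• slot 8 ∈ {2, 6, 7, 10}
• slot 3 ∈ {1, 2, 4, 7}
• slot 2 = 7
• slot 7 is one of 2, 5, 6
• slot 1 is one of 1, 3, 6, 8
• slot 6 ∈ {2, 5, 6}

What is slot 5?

slot 2's domain is down to {7}, so slot 2 = 7. Strike 7 from slot 3, slot 8.
slot 4, slot 6, slot 7 between them cover only {2, 5, 6} — a naked triple. Remove those values from slot 1, slot 3, slot 5, slot 8.
slot 8 has just one choice, so slot 8 = 10. Strike 10 from slot 5.
So slot 5 = 3.

3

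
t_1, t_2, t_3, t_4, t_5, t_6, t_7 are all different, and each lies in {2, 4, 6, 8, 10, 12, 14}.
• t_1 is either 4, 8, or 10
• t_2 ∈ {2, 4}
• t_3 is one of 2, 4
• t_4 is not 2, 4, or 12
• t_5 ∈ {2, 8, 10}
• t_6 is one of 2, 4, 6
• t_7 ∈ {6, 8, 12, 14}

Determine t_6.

6

Among the 7 variables, 12 fits only t_7 (and all 7 values in {2, 4, 6, 8, 10, 12, 14} must be used), so t_7 = 12.
The 6 still-open variables together cover exactly {2, 4, 6, 8, 10, 14} — 6 values for 6 variables — and 14 appears only in t_4's list, so t_4 = 14.
The 5 still-open variables draw from only 5 values {2, 4, 6, 8, 10}, so each is used; only t_6 can be 6, hence t_6 = 6.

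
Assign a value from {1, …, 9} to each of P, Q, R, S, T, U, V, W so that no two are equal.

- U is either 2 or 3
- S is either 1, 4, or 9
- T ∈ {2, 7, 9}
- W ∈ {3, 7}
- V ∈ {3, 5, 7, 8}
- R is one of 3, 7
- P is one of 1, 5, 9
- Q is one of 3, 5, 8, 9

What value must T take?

Among the 8 variables, 4 fits only S (and all 8 values in {1, 2, 3, 4, 5, 7, 8, 9} must be used), so S = 4.
Among the 7 still-open variables, 1 fits only P (and all 7 values in {1, 2, 3, 5, 7, 8, 9} must be used), so P = 1.
R and W between them cover only {3, 7} — a naked pair. Remove those values from Q, T, U, V.
U has just one choice, so U = 2. Eliminate 2 elsewhere: T.
So T = 9.

9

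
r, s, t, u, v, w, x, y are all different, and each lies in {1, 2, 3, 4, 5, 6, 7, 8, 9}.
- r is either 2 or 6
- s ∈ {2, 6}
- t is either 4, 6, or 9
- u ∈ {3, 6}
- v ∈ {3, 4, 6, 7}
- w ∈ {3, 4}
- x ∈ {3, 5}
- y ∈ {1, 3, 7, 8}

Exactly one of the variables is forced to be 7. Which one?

r and s share exactly the 2 values {2, 6}; by pigeonhole those values go to them, so strike 2, 6 from t, u, v.
u's domain is down to {3}, so u = 3. Eliminate 3 elsewhere: v, w, x, y.
w's domain is down to {4}, so w = 4. Eliminate 4 elsewhere: t, v.
So 7 goes to v.

v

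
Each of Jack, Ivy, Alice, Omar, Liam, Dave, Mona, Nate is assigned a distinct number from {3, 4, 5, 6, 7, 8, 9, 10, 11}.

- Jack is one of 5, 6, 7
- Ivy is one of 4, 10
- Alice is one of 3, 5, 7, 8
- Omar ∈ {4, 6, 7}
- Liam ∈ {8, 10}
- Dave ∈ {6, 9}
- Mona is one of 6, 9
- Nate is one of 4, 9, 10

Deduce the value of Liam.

The 8 variables together cover exactly {3, 4, 5, 6, 7, 8, 9, 10} — 8 values for 8 variables — and 3 appears only in Alice's list, so Alice = 3.
The 7 still-open variables together cover exactly {4, 5, 6, 7, 8, 9, 10} — 7 values for 7 variables — and 5 appears only in Jack's list, so Jack = 5.
Among the 6 still-open variables, 7 fits only Omar (and all 6 values in {4, 6, 7, 8, 9, 10} must be used), so Omar = 7.
The 5 still-open variables draw from only 5 values {4, 6, 8, 9, 10}, so each is used; only Liam can be 8, hence Liam = 8.

8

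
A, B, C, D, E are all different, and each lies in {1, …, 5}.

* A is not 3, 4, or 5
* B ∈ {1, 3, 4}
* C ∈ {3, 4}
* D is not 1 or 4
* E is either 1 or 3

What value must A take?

2

Among the 5 variables, 5 fits only D (and all 5 values in {1, 2, 3, 4, 5} must be used), so D = 5.
The 4 still-open variables draw from only 4 values {1, 2, 3, 4}, so each is used; only A can be 2, hence A = 2.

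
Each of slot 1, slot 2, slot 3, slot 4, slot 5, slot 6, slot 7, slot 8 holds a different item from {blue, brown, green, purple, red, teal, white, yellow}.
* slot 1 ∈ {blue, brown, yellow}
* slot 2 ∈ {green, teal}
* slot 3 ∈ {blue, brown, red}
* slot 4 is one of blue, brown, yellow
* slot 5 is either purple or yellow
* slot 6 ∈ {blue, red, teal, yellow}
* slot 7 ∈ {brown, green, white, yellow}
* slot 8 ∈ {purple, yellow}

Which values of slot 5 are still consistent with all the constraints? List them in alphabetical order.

purple, yellow

The 8 variables draw from only 8 values {blue, brown, green, purple, red, teal, white, yellow}, so each is used; only slot 7 can be white, hence slot 7 = white.
The 7 still-open variables draw from only 7 values {blue, brown, green, purple, red, teal, yellow}, so each is used; only slot 2 can be green, hence slot 2 = green.
Among the 6 still-open variables, teal fits only slot 6 (and all 6 values in {blue, brown, purple, red, teal, yellow} must be used), so slot 6 = teal.
Among the 5 still-open variables, red fits only slot 3 (and all 5 values in {blue, brown, purple, red, yellow} must be used), so slot 3 = red.
The 2 variables slot 5 and slot 8 are confined to {purple, yellow}, which locks those values in; drop them from slot 1, slot 4.
No further eliminations apply; slot 5 can still be any of purple, yellow.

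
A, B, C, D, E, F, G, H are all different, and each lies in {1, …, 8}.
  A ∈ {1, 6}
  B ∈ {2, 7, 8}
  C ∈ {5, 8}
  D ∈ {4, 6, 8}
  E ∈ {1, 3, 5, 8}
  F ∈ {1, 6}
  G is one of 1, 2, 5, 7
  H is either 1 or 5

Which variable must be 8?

C

Among the 8 variables, 3 fits only E (and all 8 values in {1, 2, 3, 4, 5, 6, 7, 8} must be used), so E = 3.
Among the 7 still-open variables, 4 fits only D (and all 7 values in {1, 2, 4, 5, 6, 7, 8} must be used), so D = 4.
The 2 variables A and F are confined to {1, 6}, which locks those values in; drop them from G, H.
H has just one choice, so H = 5. Strike 5 from C, G.
So 8 goes to C.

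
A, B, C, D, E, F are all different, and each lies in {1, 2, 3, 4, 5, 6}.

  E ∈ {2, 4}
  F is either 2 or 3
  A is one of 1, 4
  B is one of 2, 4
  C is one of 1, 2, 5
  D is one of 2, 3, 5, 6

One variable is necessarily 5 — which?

The 6 variables together cover exactly {1, 2, 3, 4, 5, 6} — 6 values for 6 variables — and 6 appears only in D's list, so D = 6.
The 5 still-open variables draw from only 5 values {1, 2, 3, 4, 5}, so each is used; only F can be 3, hence F = 3.
The 4 still-open variables draw from only 4 values {1, 2, 4, 5}, so each is used; only C can be 5, hence C = 5.

C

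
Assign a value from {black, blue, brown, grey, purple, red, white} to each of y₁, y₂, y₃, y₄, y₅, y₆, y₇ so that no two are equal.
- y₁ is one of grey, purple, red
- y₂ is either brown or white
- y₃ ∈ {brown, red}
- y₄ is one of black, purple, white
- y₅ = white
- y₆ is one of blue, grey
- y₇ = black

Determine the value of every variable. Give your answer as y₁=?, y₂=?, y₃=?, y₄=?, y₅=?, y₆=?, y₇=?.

y₁=grey, y₂=brown, y₃=red, y₄=purple, y₅=white, y₆=blue, y₇=black

y₅ has just one choice, so y₅ = white. So y₂, y₄ can't be white.
y₇'s domain is down to {black}, so y₇ = black. Eliminate black elsewhere: y₄.
y₂'s domain is down to {brown}, so y₂ = brown. Remove brown from y₃.
y₃ must be red (only option left). Eliminate red elsewhere: y₁.
y₄'s domain is down to {purple}, so y₄ = purple. So y₁ can't be purple.
y₁'s domain is down to {grey}, so y₁ = grey. Remove grey from y₆.
That leaves y₆ = blue.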